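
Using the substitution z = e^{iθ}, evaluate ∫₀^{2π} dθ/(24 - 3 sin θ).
2*sqrt(7)*pi/63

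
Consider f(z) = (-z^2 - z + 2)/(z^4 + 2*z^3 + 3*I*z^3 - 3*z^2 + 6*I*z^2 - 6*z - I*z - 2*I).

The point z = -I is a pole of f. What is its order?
Factor the denominator:
  z^4 + 2*z^3 + 3*I*z^3 - 3*z^2 + 6*I*z^2 - 6*z - I*z - 2*I = (z + I)^3*(z + 2)

The numerator P(z) = -z^2 - z + 2 has P(-I) = 3 + I ≠ 0, so no factor of (z + I) cancels.
Near z = -I we can therefore write f(z) = g(z)/(z + I)^3 with g analytic at -I and g(-I) ≠ 0 (g is the numerator divided by the remaining denominator factors).

Hence z = -I is a pole of order 3.

Final answer: 3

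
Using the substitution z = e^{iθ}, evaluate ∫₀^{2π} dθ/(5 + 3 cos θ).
Let J = ∫₀^{2π} dθ/(5 + 3 cos θ).
Put z = e^{iθ}: then cos θ = (z + 1/z)/2, dθ = dz/(iz), and z runs once counterclockwise around |z| = 1:
  J = ∮_{|z|=1} 1/(5 + 3*(z + 1/z)/2) · dz/(iz) = (2/i) ∮_{|z|=1} dz/(3*z^2 + 10*z + 3).
The roots of 3*z^2 + 10*z + 3 are z = (-5 ± sqrt(5^2 - 3^2))/3, with sqrt(16) = 4; their product is 1, so only z₊ = -1/3 lies inside the unit circle (z₋ = -3 lies outside).
z₊ is a simple zero of q(z) = 3*z^2 + 10*z + 3, so Res(1/q, z₊) = 1/q'(z₊) with q'(z) = 6*z + 10; and q'(z₊) = 3*(z₊ - z₋) = 8.
Therefore J = (2/i) · 2πi · 1/(8) = 2*pi/(4) = pi/2

Final answer: pi/2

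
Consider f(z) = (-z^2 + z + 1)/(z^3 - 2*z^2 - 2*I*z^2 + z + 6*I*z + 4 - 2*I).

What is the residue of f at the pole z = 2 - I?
Write f(z) = P(z)/Q(z) with P(z) = -z^2 + z + 1 and Q(z) = z^3 - 2*z^2 - 2*I*z^2 + z + 6*I*z + 4 - 2*I.
The denominator factors as Q(z) = (z - I)*(z - 2*I)*(z - 2 + I), so z = 2 - I is a simple zero of Q and P is analytic there; z = 2 - I is therefore a simple pole and
  Res(f, z₀) = P(z₀)/Q'(z₀).

Q'(z) = 3*z^2 - 4*z - 4*I*z + 1 + 6*I, so Q'(2 - I) = -2 - 10*I.
P(2 - I) = 3*I.

Res(f, 2 - I) = (3*I)/(-2 - 10*I) = -15/52 - 3*I/52

Final answer: -15/52 - 3*I/52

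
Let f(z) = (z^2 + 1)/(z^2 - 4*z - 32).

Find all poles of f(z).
The singularities of f are the zeros of the denominator. Factoring,
  z^2 - 4*z - 32 = (z + 4)*(z - 8)
so the candidates are z = -4, z = 8.

Check the numerator P(z) = z^2 + 1 at each one:
  P(-4) = 17 ≠ 0, so z = -4 is a (simple) pole.
  P(8) = 65 ≠ 0, so z = 8 is a (simple) pole.

Poles of f: {-4, 8}

Final answer: {-4, 8}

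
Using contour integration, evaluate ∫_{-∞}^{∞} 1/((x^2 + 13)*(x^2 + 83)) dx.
Let f(z) = 1/((z^2 + 13)*(z^2 + 83)). The denominator has no real zeros and deg Q - deg P = 4 ≥ 2, so the integral of f over the upper semicircle |z| = R tends to 0 as R → ∞. Closing the contour in the upper half-plane,
  ∫_{-∞}^{∞} f(x) dx = 2πi · Σ Res(f, z_k)  over the poles with Im z_k > 0.

Zeros of the denominator: z^2 + 83 = 0 gives z = ±sqrt(83)*I; z^2 + 13 = 0 gives z = ±sqrt(13)*I.
Upper half-plane: z = sqrt(13)*I, z = sqrt(83)*I (simple).

Each pole is a simple zero of Q(z) = z^4 + 96*z^2 + 1079, so Res(f, z₀) = P(z₀)/Q'(z₀) with P(z) = 1, Q'(z) = 4*z^3 + 192*z:
  Res(f, sqrt(13)*I) = (1)/(140*sqrt(13)*I) = -sqrt(13)*I/1820
  Res(f, sqrt(83)*I) = (1)/(-140*sqrt(83)*I) = sqrt(83)*I/11620

Sum of residues: I*(-sqrt(13)/1820 + sqrt(83)/11620)
∫_{-∞}^{∞} f(x) dx = 2πi · (I*(-sqrt(13)/1820 + sqrt(83)/11620)) = pi*(-13*sqrt(83) + 83*sqrt(13))/75530

Final answer: pi*(-13*sqrt(83) + 83*sqrt(13))/75530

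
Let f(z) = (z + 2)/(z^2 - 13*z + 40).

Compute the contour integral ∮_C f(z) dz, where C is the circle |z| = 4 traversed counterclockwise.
By the residue theorem, ∮_C f(z) dz = 2πi · (sum of the residues of f at the poles inside |z| = 4).

The denominator factors as (z - 5)*(z - 8), so the singularities of f are simple poles at z = 5, z = 8.
  |5|² = 25 > 16 = 4², so this pole is outside the contour.
  |8|² = 64 > 16 = 4², so this pole is outside the contour.

No pole lies inside the contour, so f is analytic on and inside C and the integral is 0 (Cauchy's theorem).

Final answer: 0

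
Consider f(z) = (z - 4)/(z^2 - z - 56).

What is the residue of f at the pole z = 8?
Write f(z) = P(z)/Q(z) with P(z) = z - 4 and Q(z) = z^2 - z - 56.
The denominator factors as Q(z) = (z + 7)*(z - 8), so z = 8 is a simple zero of Q and P is analytic there; z = 8 is therefore a simple pole and
  Res(f, z₀) = P(z₀)/Q'(z₀).

Q'(z) = 2*z - 1, so Q'(8) = 15.
P(8) = 4.

Res(f, 8) = (4)/(15) = 4/15

Final answer: 4/15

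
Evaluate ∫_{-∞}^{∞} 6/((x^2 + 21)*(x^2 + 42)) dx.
pi*(-sqrt(42) + 2*sqrt(21))/147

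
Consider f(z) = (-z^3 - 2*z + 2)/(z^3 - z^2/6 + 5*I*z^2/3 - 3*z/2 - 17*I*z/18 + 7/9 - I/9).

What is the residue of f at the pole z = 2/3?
Write f(z) = P(z)/Q(z) with P(z) = -z^3 - 2*z + 2 and Q(z) = z^3 - z^2/6 + 5*I*z^2/3 - 3*z/2 - 17*I*z/18 + 7/9 - I/9.
The denominator factors as Q(z) = (z - 1/2 + 2*I/3)*(z + 1 + I)*(z - 2/3), so z = 2/3 is a simple zero of Q and P is analytic there; z = 2/3 is therefore a simple pole and
  Res(f, z₀) = P(z₀)/Q'(z₀).

Q'(z) = 3*z^2 - z/3 + 10*I*z/3 - 3/2 - 17*I/18, so Q'(2/3) = -7/18 + 23*I/18.
P(2/3) = 10/27.

Res(f, 2/3) = (10/27)/(-7/18 + 23*I/18) = -70/867 - 230*I/867

Final answer: -70/867 - 230*I/867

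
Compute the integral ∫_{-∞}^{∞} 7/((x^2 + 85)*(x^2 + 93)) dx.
Let f(z) = 7/((z^2 + 85)*(z^2 + 93)). The denominator has no real zeros and deg Q - deg P = 4 ≥ 2, so the integral of f over the upper semicircle |z| = R tends to 0 as R → ∞. Closing the contour in the upper half-plane,
  ∫_{-∞}^{∞} f(x) dx = 2πi · Σ Res(f, z_k)  over the poles with Im z_k > 0.

Zeros of the denominator: z^2 + 85 = 0 gives z = ±sqrt(85)*I; z^2 + 93 = 0 gives z = ±sqrt(93)*I.
Upper half-plane: z = sqrt(85)*I, z = sqrt(93)*I (simple).

Each pole is a simple zero of Q(z) = z^4 + 178*z^2 + 7905, so Res(f, z₀) = P(z₀)/Q'(z₀) with P(z) = 7, Q'(z) = 4*z^3 + 356*z:
  Res(f, sqrt(85)*I) = (7)/(16*sqrt(85)*I) = -7*sqrt(85)*I/1360
  Res(f, sqrt(93)*I) = (7)/(-16*sqrt(93)*I) = 7*sqrt(93)*I/1488

Sum of residues: 7*I*(-93*sqrt(85) + 85*sqrt(93))/126480
∫_{-∞}^{∞} f(x) dx = 2πi · (7*I*(-93*sqrt(85) + 85*sqrt(93))/126480) = 7*pi*(-85*sqrt(93) + 93*sqrt(85))/63240

Final answer: 7*pi*(-85*sqrt(93) + 93*sqrt(85))/63240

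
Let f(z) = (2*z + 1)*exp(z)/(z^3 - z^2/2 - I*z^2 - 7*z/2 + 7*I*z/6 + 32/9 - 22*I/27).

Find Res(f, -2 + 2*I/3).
(-31/105 + I/35)*exp(-2 + 2*I/3)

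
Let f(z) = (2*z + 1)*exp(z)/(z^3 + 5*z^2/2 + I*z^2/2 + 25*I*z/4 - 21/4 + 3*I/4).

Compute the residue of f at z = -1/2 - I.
Write f(z) = P(z)/Q(z) with P(z) = (2*z + 1)*exp(z) and Q(z) = z^3 + 5*z^2/2 + I*z^2/2 + 25*I*z/4 - 21/4 + 3*I/4.
The denominator factors as Q(z) = (z + 3 - 3*I/2)*(z - 1 + I)*(z + 1/2 + I), so z = -1/2 - I is a simple zero of Q and P is analytic there; z = -1/2 - I is therefore a simple pole and
  Res(f, z₀) = P(z₀)/Q'(z₀).

Q'(z) = 3*z^2 + 5*z + I*z + 25*I/4, so Q'(-1/2 - I) = -15/4 + 15*I/4.
P(-1/2 - I) = -2*I*exp(-1/2 - I).

Res(f, -1/2 - I) = (-2*I*exp(-1/2 - I))/(-15/4 + 15*I/4) = (-4/15 + 4*I/15)*exp(-1/2 - I)

Final answer: (-4/15 + 4*I/15)*exp(-1/2 - I)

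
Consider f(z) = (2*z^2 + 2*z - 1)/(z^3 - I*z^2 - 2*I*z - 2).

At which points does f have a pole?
The singularities of f are the zeros of the denominator. Factoring,
  z^3 - I*z^2 - 2*I*z - 2 = (z + 1 + I)*(z - I)*(z - 1 - I)
so the candidates are z = -1 - I, z = I, z = 1 + I.

Check the numerator P(z) = 2*z^2 + 2*z - 1 at each one:
  P(-1 - I) = -3 + 2*I ≠ 0, so z = -1 - I is a (simple) pole.
  P(I) = -3 + 2*I ≠ 0, so z = I is a (simple) pole.
  P(1 + I) = 1 + 6*I ≠ 0, so z = 1 + I is a (simple) pole.

Poles of f: {-1 - I, I, 1 + I}

Final answer: {-1 - I, I, 1 + I}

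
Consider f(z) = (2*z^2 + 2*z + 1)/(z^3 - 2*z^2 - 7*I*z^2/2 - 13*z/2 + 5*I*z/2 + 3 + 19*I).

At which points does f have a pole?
{-2, 1 + 3*I, 3 + I/2}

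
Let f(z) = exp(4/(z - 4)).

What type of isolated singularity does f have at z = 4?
Let u = z - 4. Then
  e^(4/u) = Σ_{k≥0} (4)^k/(k!·u^k) = 1 + 4/u + 8/u^2 + 32/(3*u^3) + ...
which has infinitely many negative powers of u, so exp(4/(z - 4)) has an essential singularity at z = 4.
So the singularity is essential.

Final answer: essential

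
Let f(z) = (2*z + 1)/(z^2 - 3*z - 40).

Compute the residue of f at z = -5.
9/13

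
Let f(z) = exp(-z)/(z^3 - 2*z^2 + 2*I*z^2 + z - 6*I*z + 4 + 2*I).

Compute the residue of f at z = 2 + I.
(-1/52 - 5*I/52)*exp(-2 - I)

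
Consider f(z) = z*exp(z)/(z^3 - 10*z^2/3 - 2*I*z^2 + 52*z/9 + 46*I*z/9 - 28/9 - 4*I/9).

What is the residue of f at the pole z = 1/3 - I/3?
(-21/676 - 51*I/676)*exp(1/3 - I/3)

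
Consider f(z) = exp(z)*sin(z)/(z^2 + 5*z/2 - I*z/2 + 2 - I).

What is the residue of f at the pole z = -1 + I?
Write f(z) = P(z)/Q(z) with P(z) = exp(z)*sin(z) and Q(z) = z^2 + 5*z/2 - I*z/2 + 2 - I.
The denominator factors as Q(z) = (z + 1 - I)*(z + 3/2 + I/2), so z = -1 + I is a simple zero of Q and P is analytic there; z = -1 + I is therefore a simple pole and
  Res(f, z₀) = P(z₀)/Q'(z₀).

Q'(z) = 2*z + 5/2 - I/2, so Q'(-1 + I) = 1/2 + 3*I/2.
P(-1 + I) = -exp(-1 + I)*sin(1 - I).

Res(f, -1 + I) = (-exp(-1 + I)*sin(1 - I))/(1/2 + 3*I/2) = (-1/5 + 3*I/5)*exp(-1 + I)*sin(1 - I)

Final answer: (-1/5 + 3*I/5)*exp(-1 + I)*sin(1 - I)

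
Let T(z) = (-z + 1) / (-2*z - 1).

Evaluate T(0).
Substitute z = 0:
  numerator:   -(0) + 1 = 1
  denominator: -2*(0) - 1 = -1
T(0) = (1)/(-1) = -1

Final answer: -1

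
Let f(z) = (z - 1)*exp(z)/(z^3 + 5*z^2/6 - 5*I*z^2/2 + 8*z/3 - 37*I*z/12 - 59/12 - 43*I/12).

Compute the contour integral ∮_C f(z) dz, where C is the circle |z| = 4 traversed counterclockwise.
By the residue theorem, ∮_C f(z) dz = 2πi · (sum of the residues of f at the poles inside |z| = 4).

The denominator factors as (z + 1 + 3*I/2)*(z + 1/3 - 3*I)*(z - 1/2 - I), so the singularities of f are simple poles at z = -1 - 3*I/2, z = -1/3 + 3*I, z = 1/2 + I.
  |-1 - 3*I/2|² = 13/4 < 16 = 4², so this pole is inside the contour.
  |-1/3 + 3*I|² = 82/9 < 16 = 4², so this pole is inside the contour.
  |1/2 + I|² = 5/4 < 16 = 4², so this pole is inside the contour.

With P(z) = (z - 1)*exp(z) and Q(z) = z^3 + 5*z^2/6 - 5*I*z^2/2 + 8*z/3 - 37*I*z/12 - 59/12 - 43*I/12, each pole is simple, so Res(f, z₀) = P(z₀)/Q'(z₀) with Q'(z) = 3*z^2 + 5*z/3 - 5*I*z + 8/3 - 37*I/12.
  Res(f, -1 - 3*I/2) = P(-1 - 3*I/2)/Q'(-1 - 3*I/2) = ((-2 - 3*I/2)*exp(-1 - 3*I/2))/(-41/4 + 101*I/12) = (567/12665 + 2319*I/12665)*exp(-1 - 3*I/2)
  Res(f, -1/3 + 3*I) = P(-1/3 + 3*I)/Q'(-1/3 + 3*I) = ((-4/3 + 3*I)*exp(-1/3 + 3*I))/(-86/9 - 29*I/12) = (7116/125905 - 41328*I/125905)*exp(-1/3 + 3*I)
  Res(f, 1/2 + I) = P(1/2 + I)/Q'(1/2 + I) = ((-1/2 + I)*exp(1/2 + I))/(25/4 - 11*I/12) = (-291/2873 + 417*I/2873)*exp(1/2 + I)

Sum of residues inside C: (567/12665 + 2319*I/12665)*exp(-1 - 3*I/2) + (-291/2873 + 417*I/2873)*exp(1/2 + I) + (7116/125905 - 41328*I/125905)*exp(-1/3 + 3*I)
∮_C f(z) dz = 2πi · ((567/12665 + 2319*I/12665)*exp(-1 - 3*I/2) + (-291/2873 + 417*I/2873)*exp(1/2 + I) + (7116/125905 - 41328*I/125905)*exp(-1/3 + 3*I)) = pi*(-834/2873 - 582*I/2873)*exp(1/2 + I) + pi*(82656/125905 + 14232*I/125905)*exp(-1/3 + 3*I) + pi*(-4638/12665 + 1134*I/12665)*exp(-1 - 3*I/2)

Final answer: pi*(-834/2873 - 582*I/2873)*exp(1/2 + I) + pi*(82656/125905 + 14232*I/125905)*exp(-1/3 + 3*I) + pi*(-4638/12665 + 1134*I/12665)*exp(-1 - 3*I/2)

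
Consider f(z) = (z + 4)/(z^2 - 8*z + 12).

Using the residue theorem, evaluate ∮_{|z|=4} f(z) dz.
-3*I*pi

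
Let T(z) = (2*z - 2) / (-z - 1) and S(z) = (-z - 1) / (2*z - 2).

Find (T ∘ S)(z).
(6*z - 2)/(z - 3)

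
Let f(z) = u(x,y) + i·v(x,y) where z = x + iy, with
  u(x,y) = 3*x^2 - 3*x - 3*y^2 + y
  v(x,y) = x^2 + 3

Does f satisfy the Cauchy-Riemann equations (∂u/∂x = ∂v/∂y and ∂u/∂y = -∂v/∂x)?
∂u/∂x = 6*x - 3
∂v/∂y = 0
∂u/∂y = 1 - 6*y
∂v/∂x = 2*x
∂u/∂x ≠ ∂v/∂y and ∂u/∂y ≠ -∂v/∂x; the Cauchy-Riemann equations are not satisfied, so f is not analytic.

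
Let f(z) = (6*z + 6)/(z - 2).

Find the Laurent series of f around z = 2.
Put w = z - (2), i.e. z = w + 2. The denominator is w, so it suffices to rewrite the numerator in powers of w.

P(z) = 6*z + 6
P(w + 2) = 18 + 6*w

Dividing each term by w:
  f = 18/w + 6

Substituting back w = z - 2:
  f(z) = 18/(z - 2) + 6

The series is finite because the numerator is a polynomial; the negative powers form the principal part, and the coefficient of 1/(z - 2) gives Res(f, 2) = 18.

Final answer: 18/(z - 2) + 6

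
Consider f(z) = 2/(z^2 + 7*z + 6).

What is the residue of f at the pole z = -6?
-2/5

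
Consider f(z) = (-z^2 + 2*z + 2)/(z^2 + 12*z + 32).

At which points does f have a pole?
The singularities of f are the zeros of the denominator. Factoring,
  z^2 + 12*z + 32 = (z + 8)*(z + 4)
so the candidates are z = -8, z = -4.

Check the numerator P(z) = -z^2 + 2*z + 2 at each one:
  P(-8) = -78 ≠ 0, so z = -8 is a (simple) pole.
  P(-4) = -22 ≠ 0, so z = -4 is a (simple) pole.

Poles of f: {-8, -4}

Final answer: {-8, -4}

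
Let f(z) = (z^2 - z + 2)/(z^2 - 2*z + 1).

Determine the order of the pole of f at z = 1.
Factor the denominator:
  z^2 - 2*z + 1 = (z - 1)^2

The numerator P(z) = z^2 - z + 2 has P(1) = 2 ≠ 0, so no factor of (z - 1) cancels.
Near z = 1 we can therefore write f(z) = g(z)/(z - 1)^2 with g analytic at 1 and g(1) ≠ 0 (g is just the numerator).

Hence z = 1 is a pole of order 2.

Final answer: 2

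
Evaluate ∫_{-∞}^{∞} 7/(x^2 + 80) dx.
7*sqrt(5)*pi/20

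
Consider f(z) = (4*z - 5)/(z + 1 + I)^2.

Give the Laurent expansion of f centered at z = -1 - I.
Put w = z - (-1 - I), i.e. z = w - 1 - I. The denominator is w^2, so it suffices to rewrite the numerator in powers of w.

P(z) = 4*z - 5
P(w - 1 - I) = -9 - 4*I + 4*w

Dividing each term by w^2:
  f = (-9 - 4*I)/w^2 + 4/w

Substituting back w = z + 1 + I:
  f(z) = (-9 - 4*I)/(z + 1 + I)^2 + 4/(z + 1 + I)

The series is finite because the numerator is a polynomial; the negative powers form the principal part, and the coefficient of 1/(z + 1 + I) gives Res(f, -1 - I) = 4.

Final answer: (-9 - 4*I)/(z + 1 + I)^2 + 4/(z + 1 + I)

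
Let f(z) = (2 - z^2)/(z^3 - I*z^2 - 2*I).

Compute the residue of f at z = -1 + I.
Write f(z) = P(z)/Q(z) with P(z) = 2 - z^2 and Q(z) = z^3 - I*z^2 - 2*I.
The denominator factors as Q(z) = (z + 1 - I)*(z - 1 - I)*(z + I), so z = -1 + I is a simple zero of Q and P is analytic there; z = -1 + I is therefore a simple pole and
  Res(f, z₀) = P(z₀)/Q'(z₀).

Q'(z) = 3*z^2 - 2*I*z, so Q'(-1 + I) = 2 - 4*I.
P(-1 + I) = 2 + 2*I.

Res(f, -1 + I) = (2 + 2*I)/(2 - 4*I) = -1/5 + 3*I/5

Final answer: -1/5 + 3*I/5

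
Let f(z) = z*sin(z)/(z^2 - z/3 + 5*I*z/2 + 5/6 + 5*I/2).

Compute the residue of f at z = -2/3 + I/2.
(-103/541 - 54*I/541)*sin(2/3 - I/2)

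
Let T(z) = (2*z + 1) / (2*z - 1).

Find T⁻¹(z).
Set w = T(z) = (2*z + 1) / (2*z - 1) and solve for z:
  w*(2*z - 1) = 2*z + 1
  -w + z*(2*w - 2) - 1 = 0
  z*(2*w - 2) = w + 1
  z = (-w - 1)/(2 - 2*w)
Renaming the variable, T⁻¹(z) = (-z - 1)/(-2*z + 2) = (z + 1)/(2*z - 2).
(Check: ad - bc = -4 ≠ 0, so T is invertible.)

Final answer: (z + 1)/(2*z - 2)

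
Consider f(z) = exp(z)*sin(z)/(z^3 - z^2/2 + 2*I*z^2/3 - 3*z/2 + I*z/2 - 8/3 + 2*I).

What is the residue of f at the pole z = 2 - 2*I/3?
(261/2665 + 27*I/533)*exp(2 - 2*I/3)*sin(2 - 2*I/3)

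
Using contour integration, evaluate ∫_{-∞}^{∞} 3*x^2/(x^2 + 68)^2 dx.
Let f(z) = 3*z^2/(z^2 + 68)^2. The denominator has no real zeros and deg Q - deg P = 2 ≥ 2, so the integral of f over the upper semicircle |z| = R tends to 0 as R → ∞. Closing the contour in the upper half-plane,
  ∫_{-∞}^{∞} f(x) dx = 2πi · Σ Res(f, z_k)  over the poles with Im z_k > 0.

Zeros of the denominator: z^2 + 68 = 0 gives z = ±2*sqrt(17)*I.
Upper half-plane: z = 2*sqrt(17)*I (a pole of order 2).

Write f(z) = g(z)/(z - 2*sqrt(17)*I)^2 with g(z) = 3*z^2/(z + 2*sqrt(17)*I)^2. For a double pole, Res(f, z₀) = g'(z₀):
  g'(z) = 12*sqrt(17)*I*z/(z + 2*sqrt(17)*I)^3
  Res(f, 2*sqrt(17)*I) = g'(2*sqrt(17)*I) = -3*sqrt(17)*I/136

∫_{-∞}^{∞} f(x) dx = 2πi · (-3*sqrt(17)*I/136) = 3*sqrt(17)*pi/68

Final answer: 3*sqrt(17)*pi/68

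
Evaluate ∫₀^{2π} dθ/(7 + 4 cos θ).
Let J = ∫₀^{2π} dθ/(7 + 4 cos θ).
Put z = e^{iθ}: then cos θ = (z + 1/z)/2, dθ = dz/(iz), and z runs once counterclockwise around |z| = 1:
  J = ∮_{|z|=1} 1/(7 + 4*(z + 1/z)/2) · dz/(iz) = (2/i) ∮_{|z|=1} dz/(4*z^2 + 14*z + 4).
The roots of 4*z^2 + 14*z + 4 are z = (-7 ± sqrt(7^2 - 4^2))/4, with sqrt(33) = sqrt(33); their product is 1, so only z₊ = -7/4 + sqrt(33)/4 lies inside the unit circle (z₋ = -7/4 - sqrt(33)/4 lies outside).
z₊ is a simple zero of q(z) = 4*z^2 + 14*z + 4, so Res(1/q, z₊) = 1/q'(z₊) with q'(z) = 8*z + 14; and q'(z₊) = 4*(z₊ - z₋) = 2*sqrt(33).
Therefore J = (2/i) · 2πi · 1/(2*sqrt(33)) = 2*pi/(sqrt(33)) = 2*sqrt(33)*pi/33

Final answer: 2*sqrt(33)*pi/33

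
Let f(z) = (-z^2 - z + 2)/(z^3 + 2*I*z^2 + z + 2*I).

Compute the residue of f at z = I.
Write f(z) = P(z)/Q(z) with P(z) = -z^2 - z + 2 and Q(z) = z^3 + 2*I*z^2 + z + 2*I.
The denominator factors as Q(z) = (z + 2*I)*(z + I)*(z - I), so z = I is a simple zero of Q and P is analytic there; z = I is therefore a simple pole and
  Res(f, z₀) = P(z₀)/Q'(z₀).

Q'(z) = 3*z^2 + 4*I*z + 1, so Q'(I) = -6.
P(I) = 3 - I.

Res(f, I) = (3 - I)/(-6) = -1/2 + I/6

Final answer: -1/2 + I/6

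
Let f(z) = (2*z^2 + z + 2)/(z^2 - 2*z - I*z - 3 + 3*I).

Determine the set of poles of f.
{-1 + I, 3}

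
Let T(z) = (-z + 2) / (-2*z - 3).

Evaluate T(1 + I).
Substitute z = 1 + I:
  numerator:   -(1 + I) + 2 = 1 - I
  denominator: -2*(1 + I) - 3 = -5 - 2*I
T(1 + I) = (1 - I)/(-5 - 2*I); multiplying numerator and denominator by the conjugate -5 + 2*I gives (-3 + 7*I)/29 = -3/29 + 7*I/29

Final answer: -3/29 + 7*I/29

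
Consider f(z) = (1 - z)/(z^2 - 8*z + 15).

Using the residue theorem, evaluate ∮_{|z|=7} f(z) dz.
By the residue theorem, ∮_C f(z) dz = 2πi · (sum of the residues of f at the poles inside |z| = 7).

The denominator factors as (z - 3)*(z - 5), so the singularities of f are simple poles at z = 3, z = 5.
  |3|² = 9 < 49 = 7², so this pole is inside the contour.
  |5|² = 25 < 49 = 7², so this pole is inside the contour.

With P(z) = 1 - z and Q(z) = z^2 - 8*z + 15, each pole is simple, so Res(f, z₀) = P(z₀)/Q'(z₀) with Q'(z) = 2*z - 8.
  Res(f, 3) = P(3)/Q'(3) = (-2)/(-2) = 1
  Res(f, 5) = P(5)/Q'(5) = (-4)/(2) = -2

Sum of residues inside C: -1
∮_C f(z) dz = 2πi · (-1) = -2*I*pi

Final answer: -2*I*pi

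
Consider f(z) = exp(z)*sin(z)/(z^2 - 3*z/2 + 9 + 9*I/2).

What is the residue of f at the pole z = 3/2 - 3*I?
Write f(z) = P(z)/Q(z) with P(z) = exp(z)*sin(z) and Q(z) = z^2 - 3*z/2 + 9 + 9*I/2.
The denominator factors as Q(z) = (z - 3/2 + 3*I)*(z - 3*I), so z = 3/2 - 3*I is a simple zero of Q and P is analytic there; z = 3/2 - 3*I is therefore a simple pole and
  Res(f, z₀) = P(z₀)/Q'(z₀).

Q'(z) = 2*z - 3/2, so Q'(3/2 - 3*I) = 3/2 - 6*I.
P(3/2 - 3*I) = exp(3/2 - 3*I)*sin(3/2 - 3*I).

Res(f, 3/2 - 3*I) = (exp(3/2 - 3*I)*sin(3/2 - 3*I))/(3/2 - 6*I) = (2/51 + 8*I/51)*exp(3/2 - 3*I)*sin(3/2 - 3*I)

Final answer: (2/51 + 8*I/51)*exp(3/2 - 3*I)*sin(3/2 - 3*I)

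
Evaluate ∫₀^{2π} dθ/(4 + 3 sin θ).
Call the integral J. The integrand is 2π-periodic and we integrate over a full period, so shifting θ does not change the value (θ → θ + π/2 turns sin θ into cos θ). Hence
  J = ∫₀^{2π} dθ/(4 + 3 cos θ).
Put z = e^{iθ}: then cos θ = (z + 1/z)/2, dθ = dz/(iz), and z runs once counterclockwise around |z| = 1:
  J = ∮_{|z|=1} 1/(4 + 3*(z + 1/z)/2) · dz/(iz) = (2/i) ∮_{|z|=1} dz/(3*z^2 + 8*z + 3).
The roots of 3*z^2 + 8*z + 3 are z = (-4 ± sqrt(4^2 - 3^2))/3, with sqrt(7) = sqrt(7); their product is 1, so only z₊ = -4/3 + sqrt(7)/3 lies inside the unit circle (z₋ = -4/3 - sqrt(7)/3 lies outside).
z₊ is a simple zero of q(z) = 3*z^2 + 8*z + 3, so Res(1/q, z₊) = 1/q'(z₊) with q'(z) = 6*z + 8; and q'(z₊) = 3*(z₊ - z₋) = 2*sqrt(7).
Therefore J = (2/i) · 2πi · 1/(2*sqrt(7)) = 2*pi/(sqrt(7)) = 2*sqrt(7)*pi/7

Final answer: 2*sqrt(7)*pi/7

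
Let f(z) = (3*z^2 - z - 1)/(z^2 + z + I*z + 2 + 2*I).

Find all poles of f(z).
The singularities of f are the zeros of the denominator. Factoring,
  z^2 + z + I*z + 2 + 2*I = (z + 2*I)*(z + 1 - I)
so the candidates are z = -2*I, z = -1 + I.

Check the numerator P(z) = 3*z^2 - z - 1 at each one:
  P(-2*I) = -13 + 2*I ≠ 0, so z = -2*I is a (simple) pole.
  P(-1 + I) = -7*I ≠ 0, so z = -1 + I is a (simple) pole.

Poles of f: {-1 + I, -2*I}

Final answer: {-1 + I, -2*I}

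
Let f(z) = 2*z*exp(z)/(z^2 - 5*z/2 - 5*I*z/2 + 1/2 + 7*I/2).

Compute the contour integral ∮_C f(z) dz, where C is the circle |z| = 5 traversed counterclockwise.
By the residue theorem, ∮_C f(z) dz = 2πi · (sum of the residues of f at the poles inside |z| = 5).

The denominator factors as (z - 3/2 - I/2)*(z - 1 - 2*I), so the singularities of f are simple poles at z = 3/2 + I/2, z = 1 + 2*I.
  |3/2 + I/2|² = 5/2 < 25 = 5², so this pole is inside the contour.
  |1 + 2*I|² = 5 < 25 = 5², so this pole is inside the contour.

With P(z) = 2*z*exp(z) and Q(z) = z^2 - 5*z/2 - 5*I*z/2 + 1/2 + 7*I/2, each pole is simple, so Res(f, z₀) = P(z₀)/Q'(z₀) with Q'(z) = 2*z - 5/2 - 5*I/2.
  Res(f, 3/2 + I/2) = P(3/2 + I/2)/Q'(3/2 + I/2) = ((3 + I)*exp(3/2 + I/2))/(1/2 - 3*I/2) = 2*I*exp(3/2 + I/2)
  Res(f, 1 + 2*I) = P(1 + 2*I)/Q'(1 + 2*I) = ((2 + 4*I)*exp(1 + 2*I))/(-1/2 + 3*I/2) = (2 - 2*I)*exp(1 + 2*I)

Sum of residues inside C: (2 - 2*I)*exp(1 + 2*I) + 2*I*exp(3/2 + I/2)
∮_C f(z) dz = 2πi · ((2 - 2*I)*exp(1 + 2*I) + 2*I*exp(3/2 + I/2)) = -4*pi*exp(3/2 + I/2) + pi*(4 + 4*I)*exp(1 + 2*I)

Final answer: -4*pi*exp(3/2 + I/2) + pi*(4 + 4*I)*exp(1 + 2*I)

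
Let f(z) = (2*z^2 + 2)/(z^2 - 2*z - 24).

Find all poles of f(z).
The singularities of f are the zeros of the denominator. Factoring,
  z^2 - 2*z - 24 = (z - 6)*(z + 4)
so the candidates are z = 6, z = -4.

Check the numerator P(z) = 2*z^2 + 2 at each one:
  P(6) = 74 ≠ 0, so z = 6 is a (simple) pole.
  P(-4) = 34 ≠ 0, so z = -4 is a (simple) pole.

Poles of f: {-4, 6}

Final answer: {-4, 6}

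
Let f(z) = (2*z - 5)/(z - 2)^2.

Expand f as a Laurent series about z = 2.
Put w = z - (2), i.e. z = w + 2. The denominator is w^2, so it suffices to rewrite the numerator in powers of w.

P(z) = 2*z - 5
P(w + 2) = -1 + 2*w

Dividing each term by w^2:
  f = -1/w^2 + 2/w

Substituting back w = z - 2:
  f(z) = -1/(z - 2)^2 + 2/(z - 2)

The series is finite because the numerator is a polynomial; the negative powers form the principal part, and the coefficient of 1/(z - 2) gives Res(f, 2) = 2.

Final answer: -1/(z - 2)^2 + 2/(z - 2)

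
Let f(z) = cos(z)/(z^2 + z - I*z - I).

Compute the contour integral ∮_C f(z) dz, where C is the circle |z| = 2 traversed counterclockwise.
By the residue theorem, ∮_C f(z) dz = 2πi · (sum of the residues of f at the poles inside |z| = 2).

The denominator factors as (z + 1)*(z - I), so the singularities of f are simple poles at z = -1, z = I.
  |-1|² = 1 < 4 = 2², so this pole is inside the contour.
  |I|² = 1 < 4 = 2², so this pole is inside the contour.

With P(z) = cos(z) and Q(z) = z^2 + z - I*z - I, each pole is simple, so Res(f, z₀) = P(z₀)/Q'(z₀) with Q'(z) = 2*z + 1 - I.
  Res(f, -1) = P(-1)/Q'(-1) = (cos(1))/(-1 - I) = (-1/2 + I/2)*cos(1)
  Res(f, I) = P(I)/Q'(I) = (cosh(1))/(1 + I) = (1/2 - I/2)*cosh(1)

Sum of residues inside C: (1/2 - I/2)*cosh(1) + (-1/2 + I/2)*cos(1)
∮_C f(z) dz = 2πi · ((1/2 - I/2)*cosh(1) + (-1/2 + I/2)*cos(1)) = pi*(-1 - I)*cos(1) + pi*(1 + I)*cosh(1)

Final answer: pi*(-1 - I)*cos(1) + pi*(1 + I)*cosh(1)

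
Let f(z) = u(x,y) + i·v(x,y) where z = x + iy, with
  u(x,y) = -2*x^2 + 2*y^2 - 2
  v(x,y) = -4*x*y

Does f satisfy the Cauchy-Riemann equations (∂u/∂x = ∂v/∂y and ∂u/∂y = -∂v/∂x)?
∂u/∂x = -4*x
∂v/∂y = -4*x
∂u/∂y = 4*y
∂v/∂x = -4*y
∂u/∂x = ∂v/∂y and ∂u/∂y = -∂v/∂x hold identically; f is analytic.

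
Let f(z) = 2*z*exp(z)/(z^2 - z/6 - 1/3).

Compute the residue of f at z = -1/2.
Write f(z) = P(z)/Q(z) with P(z) = 2*z*exp(z) and Q(z) = z^2 - z/6 - 1/3.
The denominator factors as Q(z) = (z - 2/3)*(z + 1/2), so z = -1/2 is a simple zero of Q and P is analytic there; z = -1/2 is therefore a simple pole and
  Res(f, z₀) = P(z₀)/Q'(z₀).

Q'(z) = 2*z - 1/6, so Q'(-1/2) = -7/6.
P(-1/2) = -exp(-1/2).

Res(f, -1/2) = (-exp(-1/2))/(-7/6) = 6*exp(-1/2)/7

Final answer: 6*exp(-1/2)/7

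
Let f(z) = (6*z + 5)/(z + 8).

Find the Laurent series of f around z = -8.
Put w = z - (-8), i.e. z = w - 8. The denominator is w, so it suffices to rewrite the numerator in powers of w.

P(z) = 6*z + 5
P(w - 8) = -43 + 6*w

Dividing each term by w:
  f = -43/w + 6

Substituting back w = z + 8:
  f(z) = -43/(z + 8) + 6

The series is finite because the numerator is a polynomial; the negative powers form the principal part, and the coefficient of 1/(z + 8) gives Res(f, -8) = -43.

Final answer: -43/(z + 8) + 6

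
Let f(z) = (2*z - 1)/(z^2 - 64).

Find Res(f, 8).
Write f(z) = P(z)/Q(z) with P(z) = 2*z - 1 and Q(z) = z^2 - 64.
The denominator factors as Q(z) = (z - 8)*(z + 8), so z = 8 is a simple zero of Q and P is analytic there; z = 8 is therefore a simple pole and
  Res(f, z₀) = P(z₀)/Q'(z₀).

Q'(z) = 2*z, so Q'(8) = 16.
P(8) = 15.

Res(f, 8) = (15)/(16) = 15/16

Final answer: 15/16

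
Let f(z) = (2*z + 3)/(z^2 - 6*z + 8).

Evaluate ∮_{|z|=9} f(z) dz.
By the residue theorem, ∮_C f(z) dz = 2πi · (sum of the residues of f at the poles inside |z| = 9).

The denominator factors as (z - 4)*(z - 2), so the singularities of f are simple poles at z = 4, z = 2.
  |4|² = 16 < 81 = 9², so this pole is inside the contour.
  |2|² = 4 < 81 = 9², so this pole is inside the contour.

With P(z) = 2*z + 3 and Q(z) = z^2 - 6*z + 8, each pole is simple, so Res(f, z₀) = P(z₀)/Q'(z₀) with Q'(z) = 2*z - 6.
  Res(f, 4) = P(4)/Q'(4) = (11)/(2) = 11/2
  Res(f, 2) = P(2)/Q'(2) = (7)/(-2) = -7/2

Sum of residues inside C: 2
∮_C f(z) dz = 2πi · (2) = 4*I*pi

Final answer: 4*I*pi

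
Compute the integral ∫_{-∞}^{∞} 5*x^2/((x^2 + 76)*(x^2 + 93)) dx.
Let f(z) = 5*z^2/((z^2 + 76)*(z^2 + 93)). The denominator has no real zeros and deg Q - deg P = 2 ≥ 2, so the integral of f over the upper semicircle |z| = R tends to 0 as R → ∞. Closing the contour in the upper half-plane,
  ∫_{-∞}^{∞} f(x) dx = 2πi · Σ Res(f, z_k)  over the poles with Im z_k > 0.

Zeros of the denominator: z^2 + 76 = 0 gives z = ±2*sqrt(19)*I; z^2 + 93 = 0 gives z = ±sqrt(93)*I.
Upper half-plane: z = 2*sqrt(19)*I, z = sqrt(93)*I (simple).

Each pole is a simple zero of Q(z) = z^4 + 169*z^2 + 7068, so Res(f, z₀) = P(z₀)/Q'(z₀) with P(z) = 5*z^2, Q'(z) = 4*z^3 + 338*z:
  Res(f, 2*sqrt(19)*I) = (-380)/(68*sqrt(19)*I) = 5*sqrt(19)*I/17
  Res(f, sqrt(93)*I) = (-465)/(-34*sqrt(93)*I) = -5*sqrt(93)*I/34

Sum of residues: 5*I*(-sqrt(93) + 2*sqrt(19))/34
∫_{-∞}^{∞} f(x) dx = 2πi · (5*I*(-sqrt(93) + 2*sqrt(19))/34) = 5*pi*(-2*sqrt(19) + sqrt(93))/17

Final answer: 5*pi*(-2*sqrt(19) + sqrt(93))/17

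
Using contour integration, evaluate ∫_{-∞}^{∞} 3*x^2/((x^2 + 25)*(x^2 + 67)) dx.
Let f(z) = 3*z^2/((z^2 + 25)*(z^2 + 67)). The denominator has no real zeros and deg Q - deg P = 2 ≥ 2, so the integral of f over the upper semicircle |z| = R tends to 0 as R → ∞. Closing the contour in the upper half-plane,
  ∫_{-∞}^{∞} f(x) dx = 2πi · Σ Res(f, z_k)  over the poles with Im z_k > 0.

Zeros of the denominator: z^2 + 25 = 0 gives z = ±5*I; z^2 + 67 = 0 gives z = ±sqrt(67)*I.
Upper half-plane: z = 5*I, z = sqrt(67)*I (simple).

Each pole is a simple zero of Q(z) = z^4 + 92*z^2 + 1675, so Res(f, z₀) = P(z₀)/Q'(z₀) with P(z) = 3*z^2, Q'(z) = 4*z^3 + 184*z:
  Res(f, 5*I) = (-75)/(420*I) = 5*I/28
  Res(f, sqrt(67)*I) = (-201)/(-84*sqrt(67)*I) = -sqrt(67)*I/28

Sum of residues: I*(5 - sqrt(67))/28
∫_{-∞}^{∞} f(x) dx = 2πi · (I*(5 - sqrt(67))/28) = pi*(-5 + sqrt(67))/14

Final answer: pi*(-5 + sqrt(67))/14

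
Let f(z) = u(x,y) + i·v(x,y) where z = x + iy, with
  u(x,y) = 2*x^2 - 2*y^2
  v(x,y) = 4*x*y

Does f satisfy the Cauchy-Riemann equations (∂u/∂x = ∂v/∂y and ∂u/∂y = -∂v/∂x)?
∂u/∂x = 4*x
∂v/∂y = 4*x
∂u/∂y = -4*y
∂v/∂x = 4*y
∂u/∂x = ∂v/∂y and ∂u/∂y = -∂v/∂x hold identically; f is analytic.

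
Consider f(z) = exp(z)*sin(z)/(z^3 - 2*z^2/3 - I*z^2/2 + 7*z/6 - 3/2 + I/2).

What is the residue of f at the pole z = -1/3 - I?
(666/5725 + 1188*I/5725)*exp(-1/3 - I)*sin(1/3 + I)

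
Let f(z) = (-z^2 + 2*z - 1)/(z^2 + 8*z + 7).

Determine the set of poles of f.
The singularities of f are the zeros of the denominator. Factoring,
  z^2 + 8*z + 7 = (z + 7)*(z + 1)
so the candidates are z = -7, z = -1.

Check the numerator P(z) = -z^2 + 2*z - 1 at each one:
  P(-7) = -64 ≠ 0, so z = -7 is a (simple) pole.
  P(-1) = -4 ≠ 0, so z = -1 is a (simple) pole.

Poles of f: {-7, -1}

Final answer: {-7, -1}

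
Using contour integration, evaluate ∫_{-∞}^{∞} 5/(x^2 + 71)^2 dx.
Let f(z) = 5/(z^2 + 71)^2. The denominator has no real zeros and deg Q - deg P = 4 ≥ 2, so the integral of f over the upper semicircle |z| = R tends to 0 as R → ∞. Closing the contour in the upper half-plane,
  ∫_{-∞}^{∞} f(x) dx = 2πi · Σ Res(f, z_k)  over the poles with Im z_k > 0.

Zeros of the denominator: z^2 + 71 = 0 gives z = ±sqrt(71)*I.
Upper half-plane: z = sqrt(71)*I (a pole of order 2).

Write f(z) = g(z)/(z - sqrt(71)*I)^2 with g(z) = 5/(z + sqrt(71)*I)^2. For a double pole, Res(f, z₀) = g'(z₀):
  g'(z) = -10/(z + sqrt(71)*I)^3
  Res(f, sqrt(71)*I) = g'(sqrt(71)*I) = -5*sqrt(71)*I/20164

∫_{-∞}^{∞} f(x) dx = 2πi · (-5*sqrt(71)*I/20164) = 5*sqrt(71)*pi/10082

Final answer: 5*sqrt(71)*pi/10082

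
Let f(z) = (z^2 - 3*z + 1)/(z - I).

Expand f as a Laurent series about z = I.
-3*I/(z - I) - 3 + 2*I + (z - I)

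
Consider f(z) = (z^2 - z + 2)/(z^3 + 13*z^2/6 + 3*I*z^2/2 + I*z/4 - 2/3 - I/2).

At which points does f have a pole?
The singularities of f are the zeros of the denominator. Factoring,
  z^3 + 13*z^2/6 + 3*I*z^2/2 + I*z/4 - 2/3 - I/2 = (z + 2 + 3*I/2)*(z - 1/2)*(z + 2/3)
so the candidates are z = -2 - 3*I/2, z = 1/2, z = -2/3.

Check the numerator P(z) = z^2 - z + 2 at each one:
  P(-2 - 3*I/2) = 23/4 + 15*I/2 ≠ 0, so z = -2 - 3*I/2 is a (simple) pole.
  P(1/2) = 7/4 ≠ 0, so z = 1/2 is a (simple) pole.
  P(-2/3) = 28/9 ≠ 0, so z = -2/3 is a (simple) pole.

Poles of f: {-2 - 3*I/2, -2/3, 1/2}

Final answer: {-2 - 3*I/2, -2/3, 1/2}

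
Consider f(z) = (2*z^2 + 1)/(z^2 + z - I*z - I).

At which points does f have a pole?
The singularities of f are the zeros of the denominator. Factoring,
  z^2 + z - I*z - I = (z + 1)*(z - I)
so the candidates are z = -1, z = I.

Check the numerator P(z) = 2*z^2 + 1 at each one:
  P(-1) = 3 ≠ 0, so z = -1 is a (simple) pole.
  P(I) = -1 ≠ 0, so z = I is a (simple) pole.

Poles of f: {-1, I}

Final answer: {-1, I}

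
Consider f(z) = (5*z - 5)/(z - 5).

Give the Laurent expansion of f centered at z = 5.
Put w = z - (5), i.e. z = w + 5. The denominator is w, so it suffices to rewrite the numerator in powers of w.

P(z) = 5*z - 5
P(w + 5) = 20 + 5*w

Dividing each term by w:
  f = 20/w + 5

Substituting back w = z - 5:
  f(z) = 20/(z - 5) + 5

The series is finite because the numerator is a polynomial; the negative powers form the principal part, and the coefficient of 1/(z - 5) gives Res(f, 5) = 20.

Final answer: 20/(z - 5) + 5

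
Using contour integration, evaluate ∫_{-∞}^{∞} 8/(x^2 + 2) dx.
4*sqrt(2)*pi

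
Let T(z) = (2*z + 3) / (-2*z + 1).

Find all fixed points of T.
T(z) = z means 2*z + 3 = z*(-2*z + 1), i.e.
  -2*z^2 - z - 3 = 0.
Discriminant: (-1)^2 - 4*(-2)*(-3) = -23, so the roots are complex conjugates.
  z = (1 ± I*sqrt(23))/(2*(-2))
Fixed points: {-1/4 - sqrt(23)*I/4, -1/4 + sqrt(23)*I/4}

Final answer: {-1/4 - sqrt(23)*I/4, -1/4 + sqrt(23)*I/4}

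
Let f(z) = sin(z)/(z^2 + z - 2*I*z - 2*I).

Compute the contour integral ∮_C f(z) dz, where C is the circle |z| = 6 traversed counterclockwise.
pi*(4/5 + 2*I/5)*sin(1) + pi*(-2/5 + 4*I/5)*sinh(2)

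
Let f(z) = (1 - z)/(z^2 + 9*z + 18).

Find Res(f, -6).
Write f(z) = P(z)/Q(z) with P(z) = 1 - z and Q(z) = z^2 + 9*z + 18.
The denominator factors as Q(z) = (z + 3)*(z + 6), so z = -6 is a simple zero of Q and P is analytic there; z = -6 is therefore a simple pole and
  Res(f, z₀) = P(z₀)/Q'(z₀).

Q'(z) = 2*z + 9, so Q'(-6) = -3.
P(-6) = 7.

Res(f, -6) = (7)/(-3) = -7/3

Final answer: -7/3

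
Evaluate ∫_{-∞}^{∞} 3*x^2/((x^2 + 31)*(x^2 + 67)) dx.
Let f(z) = 3*z^2/((z^2 + 31)*(z^2 + 67)). The denominator has no real zeros and deg Q - deg P = 2 ≥ 2, so the integral of f over the upper semicircle |z| = R tends to 0 as R → ∞. Closing the contour in the upper half-plane,
  ∫_{-∞}^{∞} f(x) dx = 2πi · Σ Res(f, z_k)  over the poles with Im z_k > 0.

Zeros of the denominator: z^2 + 31 = 0 gives z = ±sqrt(31)*I; z^2 + 67 = 0 gives z = ±sqrt(67)*I.
Upper half-plane: z = sqrt(31)*I, z = sqrt(67)*I (simple).

Each pole is a simple zero of Q(z) = z^4 + 98*z^2 + 2077, so Res(f, z₀) = P(z₀)/Q'(z₀) with P(z) = 3*z^2, Q'(z) = 4*z^3 + 196*z:
  Res(f, sqrt(31)*I) = (-93)/(72*sqrt(31)*I) = sqrt(31)*I/24
  Res(f, sqrt(67)*I) = (-201)/(-72*sqrt(67)*I) = -sqrt(67)*I/24

Sum of residues: I*(-sqrt(67) + sqrt(31))/24
∫_{-∞}^{∞} f(x) dx = 2πi · (I*(-sqrt(67) + sqrt(31))/24) = pi*(-sqrt(31) + sqrt(67))/12

Final answer: pi*(-sqrt(31) + sqrt(67))/12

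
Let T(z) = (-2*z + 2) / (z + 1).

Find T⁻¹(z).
(-z + 2)/(z + 2)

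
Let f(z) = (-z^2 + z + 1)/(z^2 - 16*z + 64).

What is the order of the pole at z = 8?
Factor the denominator:
  z^2 - 16*z + 64 = (z - 8)^2

The numerator P(z) = -z^2 + z + 1 has P(8) = -55 ≠ 0, so no factor of (z - 8) cancels.
Near z = 8 we can therefore write f(z) = g(z)/(z - 8)^2 with g analytic at 8 and g(8) ≠ 0 (g is just the numerator).

Hence z = 8 is a pole of order 2.

Final answer: 2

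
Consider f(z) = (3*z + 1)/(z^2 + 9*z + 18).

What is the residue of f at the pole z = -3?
Write f(z) = P(z)/Q(z) with P(z) = 3*z + 1 and Q(z) = z^2 + 9*z + 18.
The denominator factors as Q(z) = (z + 6)*(z + 3), so z = -3 is a simple zero of Q and P is analytic there; z = -3 is therefore a simple pole and
  Res(f, z₀) = P(z₀)/Q'(z₀).

Q'(z) = 2*z + 9, so Q'(-3) = 3.
P(-3) = -8.

Res(f, -3) = (-8)/(3) = -8/3

Final answer: -8/3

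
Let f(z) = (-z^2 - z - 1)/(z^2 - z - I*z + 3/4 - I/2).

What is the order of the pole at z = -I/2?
Factor the denominator:
  z^2 - z - I*z + 3/4 - I/2 = (z + I/2)*(z - 1 - 3*I/2)

The numerator P(z) = -z^2 - z - 1 has P(-I/2) = -3/4 + I/2 ≠ 0, so no factor of (z + I/2) cancels.
Near z = -I/2 we can therefore write f(z) = g(z)/(z + I/2) with g analytic at -I/2 and g(-I/2) ≠ 0 (g is the numerator divided by the remaining denominator factors).

Hence z = -I/2 is a pole of order 1.

Final answer: 1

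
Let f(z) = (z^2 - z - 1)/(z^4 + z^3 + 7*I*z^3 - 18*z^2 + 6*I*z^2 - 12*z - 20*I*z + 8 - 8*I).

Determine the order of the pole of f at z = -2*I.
Factor the denominator:
  z^4 + z^3 + 7*I*z^3 - 18*z^2 + 6*I*z^2 - 12*z - 20*I*z + 8 - 8*I = (z + 2*I)^3*(z + 1 + I)

The numerator P(z) = z^2 - z - 1 has P(-2*I) = -5 + 2*I ≠ 0, so no factor of (z + 2*I) cancels.
Near z = -2*I we can therefore write f(z) = g(z)/(z + 2*I)^3 with g analytic at -2*I and g(-2*I) ≠ 0 (g is the numerator divided by the remaining denominator factors).

Hence z = -2*I is a pole of order 3.

Final answer: 3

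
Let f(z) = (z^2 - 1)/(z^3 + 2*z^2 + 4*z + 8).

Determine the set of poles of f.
The singularities of f are the zeros of the denominator. Factoring,
  z^3 + 2*z^2 + 4*z + 8 = (z + 2)*(z + 2*I)*(z - 2*I)
so the candidates are z = -2, z = -2*I, z = 2*I.

Check the numerator P(z) = z^2 - 1 at each one:
  P(-2) = 3 ≠ 0, so z = -2 is a (simple) pole.
  P(-2*I) = -5 ≠ 0, so z = -2*I is a (simple) pole.
  P(2*I) = -5 ≠ 0, so z = 2*I is a (simple) pole.

Poles of f: {-2, -2*I, 2*I}

Final answer: {-2, -2*I, 2*I}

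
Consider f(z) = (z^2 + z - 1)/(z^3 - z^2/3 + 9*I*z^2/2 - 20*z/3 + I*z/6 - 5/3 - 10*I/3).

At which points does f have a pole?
The singularities of f are the zeros of the denominator. Factoring,
  z^3 - z^2/3 + 9*I*z^2/2 - 20*z/3 + I*z/6 - 5/3 - 10*I/3 = (z + 2*I)*(z - 1 + 2*I)*(z + 2/3 + I/2)
so the candidates are z = -2*I, z = 1 - 2*I, z = -2/3 - I/2.

Check the numerator P(z) = z^2 + z - 1 at each one:
  P(-2*I) = -5 - 2*I ≠ 0, so z = -2*I is a (simple) pole.
  P(1 - 2*I) = -3 - 6*I ≠ 0, so z = 1 - 2*I is a (simple) pole.
  P(-2/3 - I/2) = -53/36 + I/6 ≠ 0, so z = -2/3 - I/2 is a (simple) pole.

Poles of f: {-2/3 - I/2, -2*I, 1 - 2*I}

Final answer: {-2/3 - I/2, -2*I, 1 - 2*I}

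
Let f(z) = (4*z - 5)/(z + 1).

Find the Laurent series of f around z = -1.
Put w = z - (-1), i.e. z = w - 1. The denominator is w, so it suffices to rewrite the numerator in powers of w.

P(z) = 4*z - 5
P(w - 1) = -9 + 4*w

Dividing each term by w:
  f = -9/w + 4

Substituting back w = z + 1:
  f(z) = -9/(z + 1) + 4

The series is finite because the numerator is a polynomial; the negative powers form the principal part, and the coefficient of 1/(z + 1) gives Res(f, -1) = -9.

Final answer: -9/(z + 1) + 4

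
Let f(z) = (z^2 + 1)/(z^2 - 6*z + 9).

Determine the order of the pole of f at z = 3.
Factor the denominator:
  z^2 - 6*z + 9 = (z - 3)^2

The numerator P(z) = z^2 + 1 has P(3) = 10 ≠ 0, so no factor of (z - 3) cancels.
Near z = 3 we can therefore write f(z) = g(z)/(z - 3)^2 with g analytic at 3 and g(3) ≠ 0 (g is just the numerator).

Hence z = 3 is a pole of order 2.

Final answer: 2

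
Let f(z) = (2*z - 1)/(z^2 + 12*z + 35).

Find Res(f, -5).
-11/2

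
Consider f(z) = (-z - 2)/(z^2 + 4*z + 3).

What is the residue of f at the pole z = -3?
Write f(z) = P(z)/Q(z) with P(z) = -z - 2 and Q(z) = z^2 + 4*z + 3.
The denominator factors as Q(z) = (z + 1)*(z + 3), so z = -3 is a simple zero of Q and P is analytic there; z = -3 is therefore a simple pole and
  Res(f, z₀) = P(z₀)/Q'(z₀).

Q'(z) = 2*z + 4, so Q'(-3) = -2.
P(-3) = 1.

Res(f, -3) = (1)/(-2) = -1/2

Final answer: -1/2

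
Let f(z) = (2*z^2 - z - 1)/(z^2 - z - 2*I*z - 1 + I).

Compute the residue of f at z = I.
Write f(z) = P(z)/Q(z) with P(z) = 2*z^2 - z - 1 and Q(z) = z^2 - z - 2*I*z - 1 + I.
The denominator factors as Q(z) = (z - 1 - I)*(z - I), so z = I is a simple zero of Q and P is analytic there; z = I is therefore a simple pole and
  Res(f, z₀) = P(z₀)/Q'(z₀).

Q'(z) = 2*z - 1 - 2*I, so Q'(I) = -1.
P(I) = -3 - I.

Res(f, I) = (-3 - I)/(-1) = 3 + I

Final answer: 3 + I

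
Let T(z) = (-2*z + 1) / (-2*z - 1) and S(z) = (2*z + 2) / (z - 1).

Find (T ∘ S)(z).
(T ∘ S)(z) = T(S(z)) = ((-2)*S(z) + (1))/((-2)*S(z) + (-1)). Multiply numerator and denominator by z - 1:
  numerator:   (-2)*(2*z + 2) + (1)*(z - 1) = -3*z - 5
  denominator: (-2)*(2*z + 2) + (-1)*(z - 1) = -5*z - 3
(T ∘ S)(z) = (-3*z - 5)/(-5*z - 3) = (3*z + 5)/(5*z + 3)

Final answer: (3*z + 5)/(5*z + 3)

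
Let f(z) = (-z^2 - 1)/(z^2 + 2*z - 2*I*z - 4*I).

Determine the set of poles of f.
The singularities of f are the zeros of the denominator. Factoring,
  z^2 + 2*z - 2*I*z - 4*I = (z + 2)*(z - 2*I)
so the candidates are z = -2, z = 2*I.

Check the numerator P(z) = -z^2 - 1 at each one:
  P(-2) = -5 ≠ 0, so z = -2 is a (simple) pole.
  P(2*I) = 3 ≠ 0, so z = 2*I is a (simple) pole.

Poles of f: {-2, 2*I}

Final answer: {-2, 2*I}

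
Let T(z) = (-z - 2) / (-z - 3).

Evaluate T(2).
Substitute z = 2:
  numerator:   -(2) - 2 = -4
  denominator: -(2) - 3 = -5
T(2) = (-4)/(-5) = 4/5

Final answer: 4/5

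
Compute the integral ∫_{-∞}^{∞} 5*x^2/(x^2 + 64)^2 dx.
5*pi/16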